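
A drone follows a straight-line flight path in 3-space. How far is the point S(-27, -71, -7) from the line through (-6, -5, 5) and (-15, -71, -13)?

A direction vector is d = (-9, -66, -18).
AP = (-21, -66, -12); AP·d = 4761, |AP|² = 4941, |d|² = 4761.
distance² = |AP|² − (AP·d)²/|d|² = 4941 − 22667121/4761 = 180, so the distance is 6√5.

6√5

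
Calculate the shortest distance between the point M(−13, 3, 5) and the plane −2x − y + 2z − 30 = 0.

n = (−2, −1, 2); n·P − 30 = 3; |n| = 3; distance = 3/3 = 1.

1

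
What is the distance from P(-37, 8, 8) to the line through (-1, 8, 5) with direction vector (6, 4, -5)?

6√17

Direction vector d = (6, 4, -5).
AP = (-36, 0, 3); AP·d = -231, |AP|² = 1305, |d|² = 77.
distance² = |AP|² − (AP·d)²/|d|² = 1305 − 53361/77 = 612, so the distance is 6√17.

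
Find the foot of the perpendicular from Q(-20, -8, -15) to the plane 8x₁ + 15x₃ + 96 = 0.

n = (8, 0, 15), |n|² = 289, and n·Q − (-96) = -289.
t = -289/289 = -1, so the foot is Q − t·n = (-20, -8, -15) − (-1)·(8, 0, 15) = (-12, -8, 0).

(-12, -8, 0)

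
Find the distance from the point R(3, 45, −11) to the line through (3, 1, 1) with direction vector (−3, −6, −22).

Direction vector d = (−3, −6, −22).
AP = (0, 44, −12); AP·d = 0, |AP|² = 2080, |d|² = 529.
distance² = |AP|² − (AP·d)²/|d|² = 2080 − 0/529 = 2080, so the distance is 4√130.

4√130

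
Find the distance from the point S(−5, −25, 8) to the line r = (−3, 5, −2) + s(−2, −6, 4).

6√3

Direction vector d = (−2, −6, 4).
AP = (−2, −30, 10), and AP × d = (−60, −12, −48).
|AP × d|² = 6048 and |d|² = 56, so the distance is √(6048/56) = √108 = 6√3.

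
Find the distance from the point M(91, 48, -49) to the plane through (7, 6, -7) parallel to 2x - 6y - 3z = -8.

6

Parallel planes share the normal n = (2, -6, -3); since (7, 6, -7) lies on the plane, its equation is 2x - 6y - 3z = -1.
Then n·(91, 48, -49) - (-1) = 42.
|n| = √(4 + 36 + 9) = 7, so the distance is |42|/7 = 6.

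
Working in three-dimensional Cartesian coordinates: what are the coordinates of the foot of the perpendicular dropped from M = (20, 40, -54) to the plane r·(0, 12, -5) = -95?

The perpendicular from M has direction n = (0, 12, -5): r = (20, 40, -54) + μ(0, 12, -5).
Substitute into the plane: n·(M + μn) = -95 gives 750 + 169μ = -95, so μ = -5.
Foot = (20, 40, -54) + (-5)·(0, 12, -5) = (20, -20, -29).

(20, -20, -29)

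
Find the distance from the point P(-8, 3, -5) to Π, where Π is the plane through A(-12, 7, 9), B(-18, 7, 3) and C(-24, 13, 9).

AB = (-6, 0, -6) and AC = (-12, 6, 0), so a normal is n = AB × AC = (36, 72, -36).
Then n·(-8, 3, -5) - (-252) = 360.
|n| = √(1296 + 5184 + 1296) = 36√6, so the distance is |360|/(36√6) = 5√6/3.

5√6/3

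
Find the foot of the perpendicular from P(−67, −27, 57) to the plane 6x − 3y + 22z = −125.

The perpendicular from P has direction n = (6, −3, 22): r = (−67, −27, 57) + μ(6, −3, 22).
Substitute into the plane: n·(P + μn) = -125 gives 933 + 529μ = -125, so μ = -2.
Foot = (−67, −27, 57) + (-2)·(6, −3, 22) = (−79, −21, 13).

(-79, -21, 13)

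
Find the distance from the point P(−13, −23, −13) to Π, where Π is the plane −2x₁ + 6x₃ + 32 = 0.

Normal vector n = (−2, 0, 6), and n·(−13, −23, −13) − (−32) = −20.
|n| = √(4 + 0 + 36) = 2√10, so the distance is |-20|/(2√10) = √10.

√10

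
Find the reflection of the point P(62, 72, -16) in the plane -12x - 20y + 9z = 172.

(-34, -88, 56)

With n = (-12, -20, 9), the signed offset is (n·P − 172)/|n|² = -2500/625 = -4.
P' = P − 2t·n = (62, 72, -16) − (-8)·(-12, -20, 9) = (-34, -88, 56).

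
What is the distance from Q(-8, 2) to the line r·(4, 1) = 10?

d = |4·(-8) + 1·2 − 10| / √(16 + 1) = |-40|/√17 = 40√17/17.

40/√17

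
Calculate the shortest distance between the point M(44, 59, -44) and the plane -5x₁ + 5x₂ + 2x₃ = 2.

5√6/6

Normal vector n = (-5, 5, 2), and n·(44, 59, -44) - 2 = -15.
|n| = √(25 + 25 + 4) = 3√6, so the distance is |-15|/(3√6) = 5/√6.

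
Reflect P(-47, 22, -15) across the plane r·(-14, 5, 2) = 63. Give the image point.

n = (-14, 5, 2), |n|² = 225, n·P − 63 = 675, so t = 675/225 = 3.
Foot F = P − 3·n = (-5, 7, -21); the reflection is 2F − P = (37, -8, -27).

(37, -8, -27)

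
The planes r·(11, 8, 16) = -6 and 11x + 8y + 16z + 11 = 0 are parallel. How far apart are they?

With common normal n = (11, 8, 16) (|n| = 21), the distance is |(-6) − (-11)|/|n| = 5/21.

5/21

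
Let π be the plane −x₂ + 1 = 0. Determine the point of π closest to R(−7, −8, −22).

(-7, 1, -22)

n = (0, −1, 0), |n|² = 1, and n·R − (-1) = 9.
t = 9/1 = 9, so the foot is R − t·n = (−7, −8, −22) − 9·(0, −1, 0) = (−7, 1, −22).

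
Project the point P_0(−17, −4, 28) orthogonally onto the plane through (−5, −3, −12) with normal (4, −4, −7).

n = (4, −4, −7), |n|² = 81, and n·P_0 − 76 = -324.
t = -324/81 = -4, so the foot is P_0 − t·n = (−17, −4, 28) − (-4)·(4, −4, −7) = (−1, −20, 0).

(-1, -20, 0)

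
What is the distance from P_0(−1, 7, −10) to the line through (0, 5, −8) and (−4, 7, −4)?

3

A direction vector is d = (−4, 2, 4).
AP = (−1, 2, −2); AP·d = 0, |AP|² = 9, |d|² = 36.
distance² = |AP|² − (AP·d)²/|d|² = 9 − 0/36 = 9, so the distance is 3.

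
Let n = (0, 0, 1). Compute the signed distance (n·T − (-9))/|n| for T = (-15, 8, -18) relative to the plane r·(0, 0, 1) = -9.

-9

n·T − (-9) = -9.
|n| = 1, so the signed distance is -9/1 = -9.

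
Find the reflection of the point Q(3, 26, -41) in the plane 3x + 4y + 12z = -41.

n = (3, 4, 12), |n|² = 169, n·Q − (-41) = -338, so t = -338/169 = -2.
Foot F = Q − (-2)·n = (9, 34, -17); the reflection is 2F − Q = (15, 42, 7).

(15, 42, 7)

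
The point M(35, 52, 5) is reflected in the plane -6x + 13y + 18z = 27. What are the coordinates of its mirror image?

n = (-6, 13, 18), |n|² = 529, n·M − 27 = 529, so t = 529/529 = 1.
Foot F = M − 1·n = (41, 39, -13); the reflection is 2F − M = (47, 26, -31).

(47, 26, -31)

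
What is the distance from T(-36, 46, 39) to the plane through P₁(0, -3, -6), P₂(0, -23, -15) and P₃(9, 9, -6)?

27/25

P₁P₂ = (0, -20, -9) and P₁P₃ = (9, 12, 0), so a normal is n = P₁P₂ × P₁P₃ = (108, -81, 180).
n = (108, -81, 180); n·P − (-837) = 243; |n| = 225; distance = 243/225 = 27/25.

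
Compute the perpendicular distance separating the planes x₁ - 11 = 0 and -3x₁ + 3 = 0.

10

Divide the second equation by -3 to match normals: x₁ = 1.
Both planes have normal n = (1, 0, 0), |n| = 1. Any point on the first plane is at distance |1 − 11|/|n| = 10/1 = 10 from the second.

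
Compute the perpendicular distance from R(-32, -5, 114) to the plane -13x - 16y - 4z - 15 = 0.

25/21

Normal vector n = (-13, -16, -4), and n·(-32, -5, 114) - 15 = 25.
|n| = √(169 + 256 + 16) = 21, so the distance is |25|/21 = 25/21.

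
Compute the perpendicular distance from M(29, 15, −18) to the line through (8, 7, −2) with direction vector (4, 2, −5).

√41

Direction vector d = (4, 2, −5).
AP = (21, 8, −16); AP·d = 180, |AP|² = 761, |d|² = 45.
distance² = |AP|² − (AP·d)²/|d|² = 761 − 32400/45 = 41, so the distance is √41.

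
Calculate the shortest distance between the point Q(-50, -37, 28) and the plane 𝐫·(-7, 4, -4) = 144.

Normal vector n = (-7, 4, -4), and n·(-50, -37, 28) - 144 = -54.
|n| = √(49 + 16 + 16) = 9, so the distance is |-54|/9 = 6.

6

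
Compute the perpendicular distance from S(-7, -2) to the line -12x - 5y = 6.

d = |(-12)·(-7) + (-5)·(-2) − 6| / √(144 + 25) = |88|/13 = 88/13.

88/13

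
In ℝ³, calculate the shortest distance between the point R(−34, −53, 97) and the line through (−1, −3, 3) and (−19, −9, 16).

A direction vector is d = (−18, −6, 13).
AP = (−33, −50, 94), and AP × d = (−86, −1263, −702).
|AP × d|² = 2095369 and |d|² = 529, so the distance is √(2095369/529) = √3961.

√3961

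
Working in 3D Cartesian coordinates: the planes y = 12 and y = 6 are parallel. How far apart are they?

6

With common normal n = (0, 1, 0) (|n| = 1), the distance is |12 − 6|/|n| = 6/1 = 6.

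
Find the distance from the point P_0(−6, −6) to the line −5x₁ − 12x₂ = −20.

122/13

d = |(-5)·(-6) + (-12)·(-6) − (-20)| / √(25 + 144) = |122|/13 = 122/13.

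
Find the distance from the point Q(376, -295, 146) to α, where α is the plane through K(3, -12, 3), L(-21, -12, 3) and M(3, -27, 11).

7

KL = (-24, 0, 0) and KM = (0, -15, 8), so a normal is n = KL × KM = (0, 192, 360).
n = (0, 192, 360); n·P − (-1224) = -2856; |n| = 408; distance = 2856/408 = 7.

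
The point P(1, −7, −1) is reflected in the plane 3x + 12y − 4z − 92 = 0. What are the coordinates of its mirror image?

(7, 17, -9)

n = (3, 12, −4), |n|² = 169, n·P − 92 = -169, so t = -169/169 = -1.
Foot F = P − (-1)·n = (4, 5, −5); the reflection is 2F − P = (7, 17, −9).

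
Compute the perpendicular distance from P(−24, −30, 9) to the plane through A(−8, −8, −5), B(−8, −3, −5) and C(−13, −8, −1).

6√41/41

AB = (0, 5, 0) and AC = (−5, 0, 4), so a normal is n = AB × AC = (20, 0, 25).
Then n·(−24, −30, 9) − (−285) = 30.
|n| = √(400 + 0 + 625) = 5√41, so the distance is |30|/(5√41) = 6/√41.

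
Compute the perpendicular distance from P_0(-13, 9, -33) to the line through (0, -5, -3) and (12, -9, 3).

√481

A direction vector is d = (12, -4, 6).
AP = (-13, 14, -30); AP·d = -392, |AP|² = 1265, |d|² = 196.
distance² = |AP|² − (AP·d)²/|d|² = 1265 − 153664/196 = 481, so the distance is √481.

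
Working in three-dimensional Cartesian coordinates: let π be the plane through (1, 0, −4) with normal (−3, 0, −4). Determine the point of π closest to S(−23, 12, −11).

(-11, 12, 5)

The perpendicular from S has direction n = (−3, 0, −4): r = (−23, 12, −11) + λ(−3, 0, −4).
Substitute into the plane: n·(S + λn) = 13 gives 113 + 25λ = 13, so λ = -4.
Foot = (−23, 12, −11) + (-4)·(−3, 0, −4) = (−11, 12, 5).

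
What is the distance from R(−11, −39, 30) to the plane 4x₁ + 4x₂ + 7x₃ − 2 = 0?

8/9

Normal vector n = (4, 4, 7), and n·(−11, −39, 30) − 2 = 8.
|n| = √(16 + 16 + 49) = 9, so the distance is |8|/9 = 8/9.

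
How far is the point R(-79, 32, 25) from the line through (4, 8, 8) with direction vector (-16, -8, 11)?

√3785

Direction vector d = (-16, -8, 11).
AP = (-83, 24, 17), and AP × d = (400, 641, 1048).
|AP × d|² = 1669185 and |d|² = 441, so the distance is √(1669185/441) = √3785.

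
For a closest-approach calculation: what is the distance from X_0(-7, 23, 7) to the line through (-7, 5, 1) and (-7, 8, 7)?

A direction vector is d = (0, 3, 6).
AP = (0, 18, 6); AP·d = 90, |AP|² = 360, |d|² = 45.
distance² = |AP|² − (AP·d)²/|d|² = 360 − 8100/45 = 180, so the distance is 6√5.

6√5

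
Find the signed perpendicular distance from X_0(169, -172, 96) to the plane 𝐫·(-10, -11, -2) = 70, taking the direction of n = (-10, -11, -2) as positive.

n·X_0 − 70 = -60.
|n| = 15, so the signed distance is -60/15 = -4.

-4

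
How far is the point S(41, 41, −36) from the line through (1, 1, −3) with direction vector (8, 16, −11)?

Direction vector d = (8, 16, −11).
AP = (40, 40, −33); AP·d = 1323, |AP|² = 4289, |d|² = 441.
distance² = |AP|² − (AP·d)²/|d|² = 4289 − 1750329/441 = 320, so the distance is 8√5.

8√5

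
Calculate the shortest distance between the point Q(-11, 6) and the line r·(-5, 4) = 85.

6/√41

The normal to the line is n = (-5, 4) with |n| = √41.
|n·Q − 85| = |79 − 85| = 6, so the distance is 6/√41.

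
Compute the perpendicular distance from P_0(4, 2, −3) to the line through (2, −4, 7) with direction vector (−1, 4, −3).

Direction vector d = (−1, 4, −3).
AP = (2, 6, −10); AP·d = 52, |AP|² = 140, |d|² = 26.
distance² = |AP|² − (AP·d)²/|d|² = 140 − 2704/26 = 36, so the distance is 6.

6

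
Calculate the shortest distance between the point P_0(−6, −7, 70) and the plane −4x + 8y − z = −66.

Normal vector n = (−4, 8, −1), and n·(−6, −7, 70) − (−66) = −36.
|n| = √(16 + 64 + 1) = 9, so the distance is |-36|/9 = 4.

4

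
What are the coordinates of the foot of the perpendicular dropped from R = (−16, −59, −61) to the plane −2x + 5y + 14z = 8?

(-26, -34, 9)

n = (−2, 5, 14), |n|² = 225, and n·R − 8 = -1125.
t = -1125/225 = -5, so the foot is R − t·n = (−16, −59, −61) − (-5)·(−2, 5, 14) = (−26, −34, 9).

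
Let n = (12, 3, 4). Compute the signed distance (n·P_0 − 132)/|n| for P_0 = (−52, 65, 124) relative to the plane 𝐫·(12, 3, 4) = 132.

n·P_0 − 132 = -65.
|n| = 13, so the signed distance is -65/13 = -5.

-5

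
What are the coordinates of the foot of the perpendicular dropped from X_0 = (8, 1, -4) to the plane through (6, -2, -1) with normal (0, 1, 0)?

(8, -2, -4)

The perpendicular from X_0 has direction n = (0, 1, 0): r = (8, 1, -4) + μ(0, 1, 0).
Substitute into the plane: n·(X_0 + μn) = -2 gives 1 + 1μ = -2, so μ = -3.
Foot = (8, 1, -4) + (-3)·(0, 1, 0) = (8, -2, -4).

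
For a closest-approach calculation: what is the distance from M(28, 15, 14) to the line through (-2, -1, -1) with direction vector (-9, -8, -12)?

Direction vector d = (-9, -8, -12).
AP = (30, 16, 15), and AP × d = (-72, 225, -96).
|AP × d|² = 65025 and |d|² = 289, so the distance is √(65025/289) = √225 = 15.

15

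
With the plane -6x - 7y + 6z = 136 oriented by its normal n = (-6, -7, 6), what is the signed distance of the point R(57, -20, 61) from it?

n·R − 136 = 28.
|n| = 11, so the signed distance is 28/11.

28/11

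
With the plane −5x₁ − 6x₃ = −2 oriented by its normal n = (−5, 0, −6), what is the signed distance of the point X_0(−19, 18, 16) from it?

n·X_0 − (-2) = 1.
|n| = √61, so the signed distance is 1/√61.

1/√61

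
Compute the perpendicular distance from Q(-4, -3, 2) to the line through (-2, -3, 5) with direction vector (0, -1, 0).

Direction vector d = (0, -1, 0).
AP = (-2, 0, -3), and AP × d = (-3, 0, 2).
|AP × d|² = 13 and |d|² = 1, so the distance is √13.

√13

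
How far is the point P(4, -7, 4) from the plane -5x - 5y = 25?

Normal vector n = (-5, -5, 0), and n·(4, -7, 4) - 25 = -10.
|n| = √(25 + 25 + 0) = 5√2, so the distance is |-10|/(5√2) = √2.

√2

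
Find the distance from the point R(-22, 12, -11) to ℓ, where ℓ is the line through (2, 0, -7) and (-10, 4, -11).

4√2

A direction vector is d = (-12, 4, -4).
AP = (-24, 12, -4); AP·d = 352, |AP|² = 736, |d|² = 176.
distance² = |AP|² − (AP·d)²/|d|² = 736 − 123904/176 = 32, so the distance is 4√2.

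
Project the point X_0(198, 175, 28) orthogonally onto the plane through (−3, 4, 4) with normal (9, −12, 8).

The perpendicular from X_0 has direction n = (9, −12, 8): r = (198, 175, 28) + μ(9, −12, 8).
Substitute into the plane: n·(X_0 + μn) = -43 gives -94 + 289μ = -43, so μ = 3/17.
Foot = (198, 175, 28) + (3/17)·(9, −12, 8) = (3393/17, 2939/17, 500/17).

(3393/17, 2939/17, 500/17)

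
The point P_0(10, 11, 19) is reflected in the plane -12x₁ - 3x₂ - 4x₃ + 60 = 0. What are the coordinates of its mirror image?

n = (-12, -3, -4), |n|² = 169, n·P_0 − (-60) = -169, so t = -169/169 = -1.
Foot F = P_0 − (-1)·n = (-2, 8, 15); the reflection is 2F − P_0 = (-14, 5, 11).

(-14, 5, 11)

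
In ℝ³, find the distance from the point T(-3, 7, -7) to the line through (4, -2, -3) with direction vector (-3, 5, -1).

√6

Direction vector d = (-3, 5, -1).
AP = (-7, 9, -4), and AP × d = (11, 5, -8).
|AP × d|² = 210 and |d|² = 35, so the distance is √(210/35) = √6.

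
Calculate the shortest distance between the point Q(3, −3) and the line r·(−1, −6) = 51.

36√37/37

d = |(-1)·3 + (-6)·(-3) − 51| / √(1 + 36) = |-36|/√37 = 36/√37.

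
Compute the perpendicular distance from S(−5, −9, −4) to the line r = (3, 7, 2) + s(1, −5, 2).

2√59

Direction vector d = (1, −5, 2).
AP = (−8, −16, −6), and AP × d = (−62, 10, 56).
|AP × d|² = 7080 and |d|² = 30, so the distance is √(7080/30) = √236 = 2√59.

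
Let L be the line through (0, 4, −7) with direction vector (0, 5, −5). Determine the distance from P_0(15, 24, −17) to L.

5√11

Direction vector d = (0, 5, −5).
AP = (15, 20, −10), and AP × d = (−50, 75, 75).
|AP × d|² = 13750 and |d|² = 50, so the distance is √(13750/50) = √275 = 5√11.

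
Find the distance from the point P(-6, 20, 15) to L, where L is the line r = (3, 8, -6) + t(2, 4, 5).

Direction vector d = (2, 4, 5).
AP = (-9, 12, 21); AP·d = 135, |AP|² = 666, |d|² = 45.
distance² = |AP|² − (AP·d)²/|d|² = 666 − 18225/45 = 261, so the distance is 3√29.

3√29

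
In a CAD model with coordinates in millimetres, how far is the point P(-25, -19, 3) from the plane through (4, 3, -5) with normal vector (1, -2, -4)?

17√21/21

The plane has equation n·(r − (4, 3, -5)) = 0, i.e. n·r = 18.
d = |1·(-25) + (-2)·(-19) + (-4)·3 − 18| / √(1 + 4 + 16) = |-17| / √21 = 17/√21.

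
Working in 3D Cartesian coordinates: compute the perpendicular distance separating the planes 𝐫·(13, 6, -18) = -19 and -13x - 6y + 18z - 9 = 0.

Divide the second equation by -1 to match normals: 13x + 6y - 18z = -9.
With common normal n = (13, 6, -18) (|n| = 23), the distance is |(-19) − (-9)|/|n| = 10/23.

10/23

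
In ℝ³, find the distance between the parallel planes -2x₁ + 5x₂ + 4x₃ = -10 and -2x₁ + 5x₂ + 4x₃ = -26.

16√5/15

With common normal n = (-2, 5, 4) (|n| = 3√5), the distance is |(-10) − (-26)|/|n| = 16/(3√5) = 16√5/15.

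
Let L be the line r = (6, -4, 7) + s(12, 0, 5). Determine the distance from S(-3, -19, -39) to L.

3√194

Direction vector d = (12, 0, 5).
AP = (-9, -15, -46), and AP × d = (-75, -507, 180).
|AP × d|² = 295074 and |d|² = 169, so the distance is √(295074/169) = √1746 = 3√194.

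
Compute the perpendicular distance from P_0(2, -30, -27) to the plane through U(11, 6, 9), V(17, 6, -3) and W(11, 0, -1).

UV = (6, 0, -12) and UW = (0, -6, -10), so a normal is n = UV × UW = (-72, 60, -36).
n = (-72, 60, -36); n·P − (-756) = -216; |n| = 12√70; distance = 216/(12√70) = 18/√70.

9√70/35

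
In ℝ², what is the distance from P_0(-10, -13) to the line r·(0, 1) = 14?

The normal to the line is n = (0, 1) with |n| = 1.
|n·P_0 − 14| = |-13 − 14| = 27, so the distance is 27/1 = 27.

27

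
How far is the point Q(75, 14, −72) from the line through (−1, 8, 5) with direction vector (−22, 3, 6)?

√3277

Direction vector d = (−22, 3, 6).
AP = (76, 6, −77); AP·d = -2116, |AP|² = 11741, |d|² = 529.
distance² = |AP|² − (AP·d)²/|d|² = 11741 − 4477456/529 = 3277, so the distance is √3277.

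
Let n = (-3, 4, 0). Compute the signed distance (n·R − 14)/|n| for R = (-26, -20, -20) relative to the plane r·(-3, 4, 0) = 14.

n·R − 14 = -16.
|n| = 5, so the signed distance is -16/5.

-16/5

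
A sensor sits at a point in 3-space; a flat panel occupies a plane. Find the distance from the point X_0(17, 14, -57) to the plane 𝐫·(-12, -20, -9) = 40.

11/25

d = |(-12)·17 + (-20)·14 + (-9)·(-57) − 40| / √(144 + 400 + 81) = |-11| / 25 = 11/25.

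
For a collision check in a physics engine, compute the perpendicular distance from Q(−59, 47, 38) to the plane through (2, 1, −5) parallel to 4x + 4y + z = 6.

17√33/33

Parallel planes share the normal n = (4, 4, 1); since (2, 1, −5) lies on the plane, its equation is 4x + 4y + z = 7.
Then n·(−59, 47, 38) − 7 = −17.
|n| = √(16 + 16 + 1) = √33, so the distance is |-17|/√33 = 17/√33.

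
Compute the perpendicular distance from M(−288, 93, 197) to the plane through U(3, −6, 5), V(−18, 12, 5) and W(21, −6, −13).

9

UV = (−21, 18, 0) and UW = (18, 0, −18), so a normal is n = UV × UW = (−324, −378, −324).
Then n·(−288, 93, 197) − (−324) = −5346.
|n| = √(104976 + 142884 + 104976) = 594, so the distance is |-5346|/594 = 9.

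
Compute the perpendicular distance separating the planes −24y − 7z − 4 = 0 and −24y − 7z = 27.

With common normal n = (0, −24, −7) (|n| = 25), the distance is |4 − 27|/|n| = 23/25.

23/25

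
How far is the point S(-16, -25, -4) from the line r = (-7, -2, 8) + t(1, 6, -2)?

Direction vector d = (1, 6, -2).
AP = (-9, -23, -12); AP·d = -123, |AP|² = 754, |d|² = 41.
distance² = |AP|² − (AP·d)²/|d|² = 754 − 15129/41 = 385, so the distance is √385.

√385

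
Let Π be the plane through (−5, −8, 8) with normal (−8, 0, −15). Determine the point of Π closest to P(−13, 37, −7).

(-5, 37, 8)

n = (−8, 0, −15), |n|² = 289, and n·P − (-80) = 289.
t = 289/289 = 1, so the foot is P − t·n = (−13, 37, −7) − 1·(−8, 0, −15) = (−5, 37, 8).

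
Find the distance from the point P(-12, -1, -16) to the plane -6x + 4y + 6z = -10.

n = (-6, 4, 6); n·P − (-10) = -18; |n| = 2√22; distance = 18/(2√22) = 9√22/22.

9/√22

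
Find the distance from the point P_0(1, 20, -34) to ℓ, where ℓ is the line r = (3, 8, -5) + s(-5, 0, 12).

√313

Direction vector d = (-5, 0, 12).
AP = (-2, 12, -29); AP·d = -338, |AP|² = 989, |d|² = 169.
distance² = |AP|² − (AP·d)²/|d|² = 989 − 114244/169 = 313, so the distance is √313.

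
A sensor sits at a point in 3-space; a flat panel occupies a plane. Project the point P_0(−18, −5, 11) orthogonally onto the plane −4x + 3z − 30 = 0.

(-6, -5, 2)

n = (−4, 0, 3), |n|² = 25, and n·P_0 − 30 = 75.
t = 75/25 = 3, so the foot is P_0 − t·n = (−18, −5, 11) − 3·(−4, 0, 3) = (−6, −5, 2).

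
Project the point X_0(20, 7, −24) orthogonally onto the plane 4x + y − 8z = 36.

(8, 4, 0)

The perpendicular from X_0 has direction n = (4, 1, −8): r = (20, 7, −24) + μ(4, 1, −8).
Substitute into the plane: n·(X_0 + μn) = 36 gives 279 + 81μ = 36, so μ = -3.
Foot = (20, 7, −24) + (-3)·(4, 1, −8) = (8, 4, 0).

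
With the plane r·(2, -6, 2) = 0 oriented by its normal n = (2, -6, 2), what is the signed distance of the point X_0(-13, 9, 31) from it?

-9√11/11

n·X_0 − 0 = -18.
|n| = 2√11, so the signed distance is -9√11/11.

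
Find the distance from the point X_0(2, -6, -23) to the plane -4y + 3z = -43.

2/5

d = |(-4)·(-6) + 3·(-23) − (-43)| / √(0 + 16 + 9) = |-2| / 5 = 2/5.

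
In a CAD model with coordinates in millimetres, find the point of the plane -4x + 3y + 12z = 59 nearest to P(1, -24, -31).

n = (-4, 3, 12), |n|² = 169, and n·P − 59 = -507.
t = -507/169 = -3, so the foot is P − t·n = (1, -24, -31) − (-3)·(-4, 3, 12) = (-11, -15, 5).

(-11, -15, 5)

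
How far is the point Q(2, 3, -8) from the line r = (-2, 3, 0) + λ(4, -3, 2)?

4√5

Direction vector d = (4, -3, 2).
AP = (4, 0, -8); AP·d = 0, |AP|² = 80, |d|² = 29.
distance² = |AP|² − (AP·d)²/|d|² = 80 − 0/29 = 80, so the distance is 4√5.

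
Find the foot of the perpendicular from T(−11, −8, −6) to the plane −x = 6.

(-6, -8, -6)

The perpendicular from T has direction n = (−1, 0, 0): r = (−11, −8, −6) + t(−1, 0, 0).
Substitute into the plane: n·(T + tn) = 6 gives 11 + 1t = 6, so t = -5.
Foot = (−11, −8, −6) + (-5)·(−1, 0, 0) = (−6, −8, −6).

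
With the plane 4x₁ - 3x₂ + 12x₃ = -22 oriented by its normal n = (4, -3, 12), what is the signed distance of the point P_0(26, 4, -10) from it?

-6/13

n·P_0 − (-22) = -6.
|n| = 13, so the signed distance is -6/13.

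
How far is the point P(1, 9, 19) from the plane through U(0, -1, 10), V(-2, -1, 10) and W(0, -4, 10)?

UV = (-2, 0, 0) and UW = (0, -3, 0), so a normal is n = UV × UW = (0, 0, 6).
Then n·(1, 9, 19) - 60 = 54.
|n| = √(0 + 0 + 36) = 6, so the distance is |54|/6 = 9.

9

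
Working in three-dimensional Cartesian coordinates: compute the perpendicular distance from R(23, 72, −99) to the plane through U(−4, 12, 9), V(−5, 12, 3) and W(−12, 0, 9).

UV = (−1, 0, −6) and UW = (−8, −12, 0), so a normal is n = UV × UW = (−72, 48, 12).
n = (−72, 48, 12); n·P − 972 = -360; |n| = 12√53; distance = 360/(12√53) = 30√53/53.

30√53/53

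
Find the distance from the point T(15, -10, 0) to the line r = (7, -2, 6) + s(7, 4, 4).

2√41

Direction vector d = (7, 4, 4).
AP = (8, -8, -6), and AP × d = (-8, -74, 88).
|AP × d|² = 13284 and |d|² = 81, so the distance is √(13284/81) = √164 = 2√41.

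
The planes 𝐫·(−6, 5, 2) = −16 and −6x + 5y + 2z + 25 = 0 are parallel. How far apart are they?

9/√65

With common normal n = (−6, 5, 2) (|n| = √65), the distance is |(-16) − (-25)|/|n| = 9/√65.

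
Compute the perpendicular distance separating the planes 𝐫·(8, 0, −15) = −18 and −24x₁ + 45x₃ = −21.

Divide the second equation by -3 to match normals: 8x₁ − 15x₃ = 7.
Both planes have normal n = (8, 0, −15), |n| = 17. Any point on the first plane is at distance |7 − (-18)|/|n| = 25/17 from the second.

25/17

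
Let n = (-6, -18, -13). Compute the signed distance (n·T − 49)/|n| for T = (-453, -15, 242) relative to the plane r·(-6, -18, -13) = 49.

n·T − 49 = -207.
|n| = 23, so the signed distance is -207/23 = -9.

-9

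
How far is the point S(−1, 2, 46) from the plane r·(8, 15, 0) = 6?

16/17

Normal vector n = (8, 15, 0), and n·(−1, 2, 46) − 6 = 16.
|n| = √(64 + 225 + 0) = 17, so the distance is |16|/17 = 16/17.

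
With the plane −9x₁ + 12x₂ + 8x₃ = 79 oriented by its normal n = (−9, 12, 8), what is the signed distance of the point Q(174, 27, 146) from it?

n·Q − 79 = -153.
|n| = 17, so the signed distance is -153/17 = -9.

-9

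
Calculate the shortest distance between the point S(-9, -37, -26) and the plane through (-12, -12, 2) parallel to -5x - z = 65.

Parallel planes share the normal n = (-5, 0, -1); since (-12, -12, 2) lies on the plane, its equation is -5x - z = 58.
Then n·(-9, -37, -26) - 58 = 13.
|n| = √(25 + 0 + 1) = √26, so the distance is |13|/√26 = 13/√26.

√26/2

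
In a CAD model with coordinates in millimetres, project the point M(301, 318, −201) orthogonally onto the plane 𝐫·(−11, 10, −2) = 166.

The perpendicular from M has direction n = (−11, 10, −2): r = (301, 318, −201) + λ(−11, 10, −2).
Substitute into the plane: n·(M + λn) = 166 gives 271 + 225λ = 166, so λ = -7/15.
Foot = (301, 318, −201) + (-7/15)·(−11, 10, −2) = (4592/15, 940/3, −3001/15).

(4592/15, 940/3, -3001/15)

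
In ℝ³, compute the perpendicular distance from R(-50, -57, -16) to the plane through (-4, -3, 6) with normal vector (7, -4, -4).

2

The plane has equation n·(r − (-4, -3, 6)) = 0, i.e. n·r = -40.
Then n·(-50, -57, -16) - (-40) = -18.
|n| = √(49 + 16 + 16) = 9, so the distance is |-18|/9 = 2.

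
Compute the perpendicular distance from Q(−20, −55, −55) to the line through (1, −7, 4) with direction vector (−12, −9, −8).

Direction vector d = (−12, −9, −8).
AP = (−21, −48, −59), and AP × d = (−147, 540, −387).
|AP × d|² = 462978 and |d|² = 289, so the distance is √(462978/289) = √1602 = 3√178.

3√178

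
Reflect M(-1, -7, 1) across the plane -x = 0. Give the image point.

n = (-1, 0, 0), |n|² = 1, n·M − 0 = 1, so t = 1/1 = 1.
Foot F = M − 1·n = (0, -7, 1); the reflection is 2F − M = (1, -7, 1).

(1, -7, 1)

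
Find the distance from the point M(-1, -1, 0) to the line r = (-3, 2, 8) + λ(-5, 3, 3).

√34

Direction vector d = (-5, 3, 3).
AP = (2, -3, -8); AP·d = -43, |AP|² = 77, |d|² = 43.
distance² = |AP|² − (AP·d)²/|d|² = 77 − 1849/43 = 34, so the distance is √34.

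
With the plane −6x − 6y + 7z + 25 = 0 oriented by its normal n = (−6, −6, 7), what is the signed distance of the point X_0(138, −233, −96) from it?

n·X_0 − (-25) = -77.
|n| = 11, so the signed distance is -77/11 = -7.

-7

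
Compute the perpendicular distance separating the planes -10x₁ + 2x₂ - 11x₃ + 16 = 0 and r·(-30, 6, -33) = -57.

Divide the second equation by 3 to match normals: -10x₁ + 2x₂ - 11x₃ = -19.
With common normal n = (-10, 2, -11) (|n| = 15), the distance is |(-16) − (-19)|/|n| = 3/15 = 1/5.

1/5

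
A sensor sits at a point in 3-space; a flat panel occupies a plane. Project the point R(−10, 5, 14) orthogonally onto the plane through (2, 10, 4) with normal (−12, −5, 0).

n = (−12, −5, 0), |n|² = 169, and n·R − (-74) = 169.
t = 169/169 = 1, so the foot is R − t·n = (−10, 5, 14) − 1·(−12, −5, 0) = (2, 10, 14).

(2, 10, 14)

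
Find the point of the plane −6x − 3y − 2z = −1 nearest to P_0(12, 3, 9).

n = (−6, −3, −2), |n|² = 49, and n·P_0 − (-1) = -98.
t = -98/49 = -2, so the foot is P_0 − t·n = (12, 3, 9) − (-2)·(−6, −3, −2) = (0, −3, 5).

(0, -3, 5)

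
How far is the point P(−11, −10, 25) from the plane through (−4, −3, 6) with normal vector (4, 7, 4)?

The plane has equation n·(r − (−4, −3, 6)) = 0, i.e. n·r = -13.
Then n·(−11, −10, 25) − (−13) = −1.
|n| = √(16 + 49 + 16) = 9, so the distance is |-1|/9 = 1/9.

1/9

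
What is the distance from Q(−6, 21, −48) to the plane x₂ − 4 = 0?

17

n = (0, 1, 0); n·P − 4 = 17; |n| = 1; distance = 17/1 = 17.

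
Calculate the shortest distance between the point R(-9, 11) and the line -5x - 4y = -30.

d = |(-5)·(-9) + (-4)·11 − (-30)| / √(25 + 16) = |31|/√41 = 31/√41.

31√41/41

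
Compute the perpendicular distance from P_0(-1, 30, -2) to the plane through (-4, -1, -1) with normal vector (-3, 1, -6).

The plane has equation n·(r − (-4, -1, -1)) = 0, i.e. n·r = 17.
Then n·(-1, 30, -2) - 17 = 28.
|n| = √(9 + 1 + 36) = √46, so the distance is |28|/√46 = 28/√46.

28/√46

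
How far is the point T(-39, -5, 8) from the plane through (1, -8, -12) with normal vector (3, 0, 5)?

The plane has equation n·(r − (1, -8, -12)) = 0, i.e. n·r = -57.
Then n·(-39, -5, 8) - (-57) = -20.
|n| = √(9 + 0 + 25) = √34, so the distance is |-20|/√34 = 10√34/17.

20/√34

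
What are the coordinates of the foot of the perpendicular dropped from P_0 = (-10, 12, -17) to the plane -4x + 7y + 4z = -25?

(-6, 5, -21)

The perpendicular from P_0 has direction n = (-4, 7, 4): r = (-10, 12, -17) + λ(-4, 7, 4).
Substitute into the plane: n·(P_0 + λn) = -25 gives 56 + 81λ = -25, so λ = -1.
Foot = (-10, 12, -17) + (-1)·(-4, 7, 4) = (-6, 5, -21).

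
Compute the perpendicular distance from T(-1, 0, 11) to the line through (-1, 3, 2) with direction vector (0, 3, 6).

3√5

Direction vector d = (0, 3, 6).
AP = (0, -3, 9), and AP × d = (-45, 0, 0).
|AP × d|² = 2025 and |d|² = 45, so the distance is √(2025/45) = √45 = 3√5.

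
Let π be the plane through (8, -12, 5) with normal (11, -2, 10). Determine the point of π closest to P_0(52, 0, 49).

n = (11, -2, 10), |n|² = 225, and n·P_0 − 162 = 900.
t = 900/225 = 4, so the foot is P_0 − t·n = (52, 0, 49) − 4·(11, -2, 10) = (8, 8, 9).

(8, 8, 9)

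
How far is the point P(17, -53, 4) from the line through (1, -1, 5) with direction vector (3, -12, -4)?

√257

Direction vector d = (3, -12, -4).
AP = (16, -52, -1), and AP × d = (196, 61, -36).
|AP × d|² = 43433 and |d|² = 169, so the distance is √(43433/169) = √257.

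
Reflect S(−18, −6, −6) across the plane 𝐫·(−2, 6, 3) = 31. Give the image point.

With n = (−2, 6, 3), the signed offset is (n·S − 31)/|n|² = -49/49 = -1.
S' = S − 2t·n = (−18, −6, −6) − (-2)·(−2, 6, 3) = (−22, 6, 0).

(-22, 6, 0)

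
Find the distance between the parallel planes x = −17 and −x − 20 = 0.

3

Divide the second equation by -1 to match normals: x = -20.
With common normal n = (1, 0, 0) (|n| = 1), the distance is |(-17) − (-20)|/|n| = 3/1 = 3.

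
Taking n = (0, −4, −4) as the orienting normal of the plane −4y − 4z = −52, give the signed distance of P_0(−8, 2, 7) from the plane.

2√2

n·P_0 − (-52) = 16.
|n| = 4√2, so the signed distance is 2√2.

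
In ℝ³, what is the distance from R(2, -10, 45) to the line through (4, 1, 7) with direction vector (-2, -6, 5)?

Direction vector d = (-2, -6, 5).
AP = (-2, -11, 38); AP·d = 260, |AP|² = 1569, |d|² = 65.
distance² = |AP|² − (AP·d)²/|d|² = 1569 − 67600/65 = 529, so the distance is 23.

23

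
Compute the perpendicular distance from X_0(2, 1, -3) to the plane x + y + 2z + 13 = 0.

5√6/3

Normal vector n = (1, 1, 2), and n·(2, 1, -3) - (-13) = 10.
|n| = √(1 + 1 + 4) = √6, so the distance is |10|/√6 = 10/√6.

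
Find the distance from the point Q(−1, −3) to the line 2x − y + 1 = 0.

d = |2·(-1) + (-1)·(-3) − (-1)| / √(4 + 1) = |2|/√5 = 2√5/5.

2√5/5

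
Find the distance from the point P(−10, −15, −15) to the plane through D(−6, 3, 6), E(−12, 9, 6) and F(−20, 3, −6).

15/11

DE = (−6, 6, 0) and DF = (−14, 0, −12), so a normal is n = DE × DF = (−72, −72, 84).
d = |(-72)·(-10) + (-72)·(-15) + 84·(-15) − 720| / √(5184 + 5184 + 7056) = |-180| / 132 = 15/11.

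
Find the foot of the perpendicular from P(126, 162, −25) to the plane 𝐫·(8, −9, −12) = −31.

(2198/17, 2691/17, -509/17)

n = (8, −9, −12), |n|² = 289, and n·P − (-31) = -119.
t = -119/289 = -7/17, so the foot is P − t·n = (126, 162, −25) − (-7/17)·(8, −9, −12) = (2198/17, 2691/17, −509/17).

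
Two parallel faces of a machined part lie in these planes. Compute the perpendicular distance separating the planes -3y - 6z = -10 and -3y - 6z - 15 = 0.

Both planes have normal n = (0, -3, -6), |n| = 3√5. Any point on the first plane is at distance |15 − (-10)|/|n| = 25/(3√5) = 5√5/3 from the second.

5√5/3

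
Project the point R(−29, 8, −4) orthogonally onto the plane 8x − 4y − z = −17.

(-5, -4, -7)

n = (8, −4, −1), |n|² = 81, and n·R − (-17) = -243.
t = -243/81 = -3, so the foot is R − t·n = (−29, 8, −4) − (-3)·(8, −4, −1) = (−5, −4, −7).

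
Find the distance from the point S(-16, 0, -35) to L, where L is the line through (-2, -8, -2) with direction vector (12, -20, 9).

Direction vector d = (12, -20, 9).
AP = (-14, 8, -33); AP·d = -625, |AP|² = 1349, |d|² = 625.
distance² = |AP|² − (AP·d)²/|d|² = 1349 − 390625/625 = 724, so the distance is 2√181.

2√181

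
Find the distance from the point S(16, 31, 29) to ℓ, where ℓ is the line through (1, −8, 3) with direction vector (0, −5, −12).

√901

Direction vector d = (0, −5, −12).
AP = (15, 39, 26), and AP × d = (−338, 180, −75).
|AP × d|² = 152269 and |d|² = 169, so the distance is √(152269/169) = √901.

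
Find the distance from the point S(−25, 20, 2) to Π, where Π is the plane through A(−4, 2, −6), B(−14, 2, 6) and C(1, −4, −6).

4/√86

AB = (−10, 0, 12) and AC = (5, −6, 0), so a normal is n = AB × AC = (72, 60, 60).
d = |72·(-25) + 60·20 + 60·2 − (-528)| / √(5184 + 3600 + 3600) = |48| / (12√86) = 4/√86.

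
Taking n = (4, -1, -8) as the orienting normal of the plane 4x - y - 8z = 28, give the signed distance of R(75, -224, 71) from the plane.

n·R − 28 = -72.
|n| = 9, so the signed distance is -72/9 = -8.

-8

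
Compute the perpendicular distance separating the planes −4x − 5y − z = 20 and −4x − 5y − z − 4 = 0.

Both planes have normal n = (−4, −5, −1), |n| = √42. Any point on the first plane is at distance |4 − 20|/|n| = 16/√42 from the second.

16/√42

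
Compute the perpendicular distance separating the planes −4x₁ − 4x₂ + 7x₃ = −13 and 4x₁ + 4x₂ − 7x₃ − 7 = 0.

2/3

Divide the second equation by -1 to match normals: −4x₁ − 4x₂ + 7x₃ = -7.
With common normal n = (−4, −4, 7) (|n| = 9), the distance is |(-13) − (-7)|/|n| = 6/9 = 2/3.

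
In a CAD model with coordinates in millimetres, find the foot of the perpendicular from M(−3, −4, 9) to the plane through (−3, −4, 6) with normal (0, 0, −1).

(-3, -4, 6)

The perpendicular from M has direction n = (0, 0, −1): r = (−3, −4, 9) + μ(0, 0, −1).
Substitute into the plane: n·(M + μn) = -6 gives -9 + 1μ = -6, so μ = 3.
Foot = (−3, −4, 9) + 3·(0, 0, −1) = (−3, −4, 6).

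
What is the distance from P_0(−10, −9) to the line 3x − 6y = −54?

d = |3·(-10) + (-6)·(-9) − (-54)| / √(9 + 36) = |78|/(3√5) = 26/√5.

26√5/5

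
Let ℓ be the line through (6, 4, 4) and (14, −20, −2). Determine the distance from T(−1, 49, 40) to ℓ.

3√74

A direction vector is d = (8, −24, −6).
AP = (−7, 45, 36); AP·d = -1352, |AP|² = 3370, |d|² = 676.
distance² = |AP|² − (AP·d)²/|d|² = 3370 − 1827904/676 = 666, so the distance is 3√74.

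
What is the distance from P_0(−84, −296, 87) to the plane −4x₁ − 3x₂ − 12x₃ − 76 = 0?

8

n = (−4, −3, −12); n·P − 76 = 104; |n| = 13; distance = 104/13 = 8.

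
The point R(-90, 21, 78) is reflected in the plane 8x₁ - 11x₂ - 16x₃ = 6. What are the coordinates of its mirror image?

(-10, -89, -82)

n = (8, -11, -16), |n|² = 441, n·R − 6 = -2205, so t = -2205/441 = -5.
Foot F = R − (-5)·n = (-50, -34, -2); the reflection is 2F − R = (-10, -89, -82).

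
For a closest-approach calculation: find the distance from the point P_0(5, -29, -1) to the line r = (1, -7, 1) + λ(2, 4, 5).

18

Direction vector d = (2, 4, 5).
AP = (4, -22, -2); AP·d = -90, |AP|² = 504, |d|² = 45.
distance² = |AP|² − (AP·d)²/|d|² = 504 − 8100/45 = 324, so the distance is 18.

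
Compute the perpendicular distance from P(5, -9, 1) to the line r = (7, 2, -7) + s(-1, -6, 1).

Direction vector d = (-1, -6, 1).
AP = (-2, -11, 8); AP·d = 76, |AP|² = 189, |d|² = 38.
distance² = |AP|² − (AP·d)²/|d|² = 189 − 5776/38 = 37, so the distance is √37.

√37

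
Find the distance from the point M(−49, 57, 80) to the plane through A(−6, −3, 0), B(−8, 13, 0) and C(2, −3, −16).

AB = (−2, 16, 0) and AC = (8, 0, −16), so a normal is n = AB × AC = (−256, −32, −128).
Then n·(−49, 57, 80) − 1632 = −1152.
|n| = √(65536 + 1024 + 16384) = 288, so the distance is |-1152|/288 = 4.

4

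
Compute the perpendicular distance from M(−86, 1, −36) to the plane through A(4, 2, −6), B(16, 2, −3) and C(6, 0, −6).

29√2/6

AB = (12, 0, 3) and AC = (2, −2, 0), so a normal is n = AB × AC = (6, 6, −24).
Then n·(−86, 1, −36) − 180 = 174.
|n| = √(36 + 36 + 576) = 18√2, so the distance is |174|/(18√2) = 29√2/6.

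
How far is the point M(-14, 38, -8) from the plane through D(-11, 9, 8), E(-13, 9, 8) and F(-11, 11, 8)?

DE = (-2, 0, 0) and DF = (0, 2, 0), so a normal is n = DE × DF = (0, 0, -4).
n = (0, 0, -4); n·P − (-32) = 64; |n| = 4; distance = 64/4 = 16.

16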